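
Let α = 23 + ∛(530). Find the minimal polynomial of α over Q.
m_α(x) = x^3 - 69x^2 + 1587x - 12697

Set β = α - 23 = ∛(530), so β^3 = 530. Then (α - 23)^3 - 530 = 0, i.e. α is a root of g(x) = (x - 23)^3 - 530 = x^3 - 69x^2 + 1587x - 12697. Since g(x) = h(x - 23) where h(x) = x^3 - 530, and h is irreducible over Q (because 530 is not a perfect cube, so h has no rational root, and a monic cubic with no rational root is irreducible), g is also irreducible (irreducibility is preserved under the substitution x → x - 23). Hence m_α(x) = x^3 - 69x^2 + 1587x - 12697.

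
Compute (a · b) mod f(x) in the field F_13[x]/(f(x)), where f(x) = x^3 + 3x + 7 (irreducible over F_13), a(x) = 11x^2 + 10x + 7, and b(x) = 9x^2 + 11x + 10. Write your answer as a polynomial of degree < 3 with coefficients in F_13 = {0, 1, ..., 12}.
a · b ≡ 12x^2 + 8x + 10 (mod f(x))

Multiply in F_13[x]: a(x)·b(x) = (11x^2 + 10x + 7)·(9x^2 + 11x + 10) = 8x^4 + 3x^3 + 10x^2 + 8x + 5. This has degree ≥ 3, so divide by f(x) over F_13: 8x^4 + 3x^3 + 10x^2 + 8x + 5 = (8x + 3)·(x^3 + 3x + 7) + (12x^2 + 8x + 10). Hence a·b ≡ 12x^2 + 8x + 10 (mod f). (F_13[x]/(f) is a field with 13^3 = 2197 elements since f is irreducible of degree 3.)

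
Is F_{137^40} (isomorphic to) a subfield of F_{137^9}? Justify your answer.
No: F_{137^40} is not a subfield of F_{137^9}

F_{p^m} embeds in F_{p^n} iff m | n. Here 40 ∤ 9 (since 9 = 0·40 + 9 with remainder 9 ≠ 0), so F_{137^40} is not a subfield of F_{137^9}. Equivalently: if it were, the tower law would give 40 = [F_{137^40}:F_137] dividing [F_{137^9}:F_137] = 9, contradiction.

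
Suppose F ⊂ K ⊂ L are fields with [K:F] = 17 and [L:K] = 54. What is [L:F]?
[L:F] = 918

The tower law says that for any tower of field extensions F ⊂ K ⊂ L with finite degrees, [L:F] = [L:K] · [K:F]. Here this gives [L:F] = 54 · 17 = 918.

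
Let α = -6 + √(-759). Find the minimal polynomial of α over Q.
m_α(x) = x^2 + 12x + 795

From α + 6 = √(-759), squaring gives (α + 6)^2 = -759, i.e. α^2 + 12α + 36 = -759, so α^2 + 12α + 795 = 0. The discriminant of x^2 + 12x + 795 is (12)^2 - 4·(795) = 144 - 3180 = -3036, and 4·(-759) is not a perfect square in Q since -759 is squarefree and ≠ 1. Hence x^2 + 12x + 795 is irreducible over Q and is the minimal polynomial of α.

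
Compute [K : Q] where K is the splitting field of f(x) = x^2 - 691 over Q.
[K : Q] = 2

f(x) = x^2 - 691 factors as (x - √691)(x + √691). The splitting field is K = Q(√691). Since 691 is squarefree and > 1, it is not a perfect square, so x^2 - 691 is irreducible over Q and [Q(√691) : Q] = 2. Hence [K : Q] = 2.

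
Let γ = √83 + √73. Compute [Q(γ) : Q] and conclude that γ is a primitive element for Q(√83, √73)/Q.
[Q(γ) : Q] = 4 (equivalently, Q(γ) = Q(√83, √73))

Obviously Q(γ) ⊆ Q(√83, √73), and [Q(√83, √73):Q] = 4 (since 83, 73 are distinct squarefree integers > 1 with 6059 not a perfect square). To show equality we compute the minimal polynomial of γ. From γ = √83 + √73: γ^2 = 83 + 2√(6059) + 73 = 156 + 2√(6059), so γ^2 - 156 = 2√(6059); squaring, (γ^2 - 156)^2 = 4·6059, i.e. γ^4 - 312γ^2 + 24336 - 24236 = 0, i.e. γ^4 - 312γ^2 + 100 = 0. So γ is a root of x^4 - 312x^2 + 100. This polynomial is irreducible over Q: it has no rational root (each ±√83 ± √73 is irrational), and any factorization into two quadratics over Q would force √(6059) ∈ Q (pairing opposite roots) or √83, √73 ∈ Q (other pairings), all impossible. Hence [Q(γ):Q] = 4 = [Q(√83, √73):Q], so Q(γ) = Q(√83, √73).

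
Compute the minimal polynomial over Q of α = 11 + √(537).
m_α(x) = x^2 - 22x - 416

From α - 11 = √(537), squaring gives (α - 11)^2 = 537, i.e. α^2 - 22α + 121 = 537, so α^2 - 22α - 416 = 0. The discriminant of x^2 - 22x - 416 is (-22)^2 - 4·(-416) = 484 + 1664 = 2148, and 4·(537) is not a perfect square in Q since 537 is squarefree and ≠ 1. Hence x^2 - 22x - 416 is irreducible over Q and is the minimal polynomial of α.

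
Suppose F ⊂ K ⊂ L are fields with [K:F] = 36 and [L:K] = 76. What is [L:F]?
[L:F] = 2736

The tower law says that for any tower of field extensions F ⊂ K ⊂ L with finite degrees, [L:F] = [L:K] · [K:F]. Here this gives [L:F] = 76 · 36 = 2736.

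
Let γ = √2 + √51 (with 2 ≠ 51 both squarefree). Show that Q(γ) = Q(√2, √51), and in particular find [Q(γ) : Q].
[Q(γ) : Q] = 4 (equivalently, Q(γ) = Q(√2, √51))

Obviously Q(γ) ⊆ Q(√2, √51), and [Q(√2, √51):Q] = 4 (since 2, 51 are distinct squarefree integers > 1 with 102 not a perfect square). To show equality we compute the minimal polynomial of γ. From γ = √2 + √51: γ^2 = 2 + 2√(102) + 51 = 53 + 2√(102), so γ^2 - 53 = 2√(102); squaring, (γ^2 - 53)^2 = 4·102, i.e. γ^4 - 106γ^2 + 2809 - 408 = 0, i.e. γ^4 - 106γ^2 + 2401 = 0. So γ is a root of x^4 - 106x^2 + 2401. This polynomial is irreducible over Q: it has no rational root (each ±√2 ± √51 is irrational), and any factorization into two quadratics over Q would force √(102) ∈ Q (pairing opposite roots) or √2, √51 ∈ Q (other pairings), all impossible. Hence [Q(γ):Q] = 4 = [Q(√2, √51):Q], so Q(γ) = Q(√2, √51).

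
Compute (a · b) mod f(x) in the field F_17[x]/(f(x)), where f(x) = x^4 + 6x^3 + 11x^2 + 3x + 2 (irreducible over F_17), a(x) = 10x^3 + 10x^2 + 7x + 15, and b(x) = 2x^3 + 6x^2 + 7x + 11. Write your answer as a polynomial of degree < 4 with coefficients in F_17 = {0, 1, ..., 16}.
a · b ≡ 5x^3 + 4x^2 + 8x + 7 (mod f(x))

Multiply in F_17[x]: a(x)·b(x) = (10x^3 + 10x^2 + 7x + 15)·(2x^3 + 6x^2 + 7x + 11) = 3x^6 + 12x^5 + 8x^4 + 14x^3 + 11x^2 + 12x + 12. This has degree ≥ 4, so divide by f(x) over F_17: 3x^6 + 12x^5 + 8x^4 + 14x^3 + 11x^2 + 12x + 12 = (3x^2 + 11x + 11)·(x^4 + 6x^3 + 11x^2 + 3x + 2) + (5x^3 + 4x^2 + 8x + 7). Hence a·b ≡ 5x^3 + 4x^2 + 8x + 7 (mod f). (F_17[x]/(f) is a field with 17^4 = 83521 elements since f is irreducible of degree 4.)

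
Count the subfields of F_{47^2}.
F_{47^2} has 2 subfields

The subfields of F_{p^n} are exactly the fields F_{p^d} for d | n (each is the fixed field of the unique index-d subgroup of Gal(F_{p^n}/F_p) ≅ Z/nZ). The divisors of n = 2 are {1, 2}, giving 2 subfields: F_{47^1}, F_{47^2}.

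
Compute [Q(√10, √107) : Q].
[Q(√10, √107) : Q] = 4

[Q(√10):Q] = 2 (min poly x^2 - 10, irreducible since 10 is squarefree > 1). For the top step, suppose √107 ∈ Q(√10), say √107 = c + d√10 with c, d ∈ Q. Squaring: 107 = c^2 + 10d^2 + 2cd√10. Since √10 ∉ Q this forces 2cd = 0. If d = 0 then √107 = c ∈ Q, contradicting 107 squarefree > 1. If c = 0 then 107 = 10d^2, so 10·107 = (10d)^2 is a perfect square in Q — but 10·107 = 1070 is not a perfect square (since 10 and 107 are distinct squarefree integers). Contradiction. Hence √107 ∉ Q(√10), so x^2 - 107 stays irreducible over Q(√10) and [Q(√10, √107) : Q(√10)] = 2. By the tower law, [Q(√10, √107) : Q] = 2 · 2 = 4.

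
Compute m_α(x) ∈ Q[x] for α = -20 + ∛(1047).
m_α(x) = x^3 + 60x^2 + 1200x + 6953

Set β = α + 20 = ∛(1047), so β^3 = 1047. Then (α + 20)^3 - 1047 = 0, i.e. α is a root of g(x) = (x + 20)^3 - 1047 = x^3 + 60x^2 + 1200x + 6953. Since g(x) = h(x + 20) where h(x) = x^3 - 1047, and h is irreducible over Q (because 1047 is not a perfect cube, so h has no rational root, and a monic cubic with no rational root is irreducible), g is also irreducible (irreducibility is preserved under the substitution x → x + 20). Hence m_α(x) = x^3 + 60x^2 + 1200x + 6953.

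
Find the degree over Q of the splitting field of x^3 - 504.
[K : Q] = 6

The roots of x^3 - 504 are ∛504, ω∛504, ω^2∛504 where ω = e^(2πi/3) is a primitive cube root of unity, so K = Q(∛504, ω). Now [Q(∛504):Q] = 3 (since 504 is not a perfect cube, x^3 - 504 is irreducible) and [Q(ω):Q] = 2. Both 2 and 3 divide [K:Q], and [K:Q] ≤ 3·2 = 6, so [K:Q] = 6. (Equivalently: Q(∛504) ⊂ R but ω ∉ R, so [K : Q(∛504)] = 2.)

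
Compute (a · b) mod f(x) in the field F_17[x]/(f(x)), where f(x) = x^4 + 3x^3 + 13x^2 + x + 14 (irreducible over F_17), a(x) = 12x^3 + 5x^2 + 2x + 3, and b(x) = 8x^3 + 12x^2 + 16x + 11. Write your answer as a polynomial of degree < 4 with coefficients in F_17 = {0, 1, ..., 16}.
a · b ≡ x^3 + 2x^2 + x + 1 (mod f(x))

Multiply in F_17[x]: a(x)·b(x) = (12x^3 + 5x^2 + 2x + 3)·(8x^3 + 12x^2 + 16x + 11) = 11x^6 + 14x^5 + 13x^4 + 5x^3 + 4x^2 + 2x + 16. This has degree ≥ 4, so divide by f(x) over F_17: 11x^6 + 14x^5 + 13x^4 + 5x^3 + 4x^2 + 2x + 16 = (11x^2 + 15x + 12)·(x^4 + 3x^3 + 13x^2 + x + 14) + (x^3 + 2x^2 + x + 1). Hence a·b ≡ x^3 + 2x^2 + x + 1 (mod f). (F_17[x]/(f) is a field with 17^4 = 83521 elements since f is irreducible of degree 4.)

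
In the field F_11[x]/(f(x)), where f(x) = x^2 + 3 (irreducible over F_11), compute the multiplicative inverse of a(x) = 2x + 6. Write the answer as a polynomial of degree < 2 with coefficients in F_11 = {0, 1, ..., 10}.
a(x)^(-1) ≡ 5x + 7 (mod f(x))

Since f is irreducible over F_11, F_11[x]/(f) is a field and a(x) ≠ 0 has an inverse. Apply the extended Euclidean algorithm to f(x) and a(x) in F_11[x]: f(x) = (6x + 4)·a(x) + (1). The last nonzero remainder is the constant 1 = gcd(f, a) in F_11. Back-substituting through the division chain expresses 1 = s(x)·a(x) + t(x)·f(x) with s(x) ≡ 5x + 7 (mod f), so a(x)^(-1) ≡ s(x) = 5x + 7 (mod f). Check: (2x + 6)·(5x + 7) = 10x^2 + 9 ≡ 1 (mod x^2 + 3).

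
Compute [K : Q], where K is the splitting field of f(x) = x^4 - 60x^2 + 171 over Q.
[K : Q] = 4

Solving the quadratic in x^2: x^2 = (60 ± √(60^2 - 4·171))/2 = (60 ± √2916)/2 = (60 ± 54)/2, giving x^2 = 57 or x^2 = 3. So f(x) = (x^2 - 57)(x^2 - 3) and the roots of f are ±√57, ±√3. Hence the splitting field is K = Q(√57, √3). Since 57 and 3 are distinct squarefree integers > 1, their product 171 is not a perfect square, so √3 ∉ Q(√57). By the tower law [K:Q] = [Q(√57,√3):Q(√57)] · [Q(√57):Q] = 2 · 2 = 4.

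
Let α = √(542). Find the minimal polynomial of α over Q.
m_α(x) = x^2 - 542

α satisfies α^2 - 542 = 0, so x^2 - 542 annihilates α. Since d = 542 is squarefree and ≠ 1, it is not a perfect square in Q, so x^2 - 542 has no rational root and is therefore irreducible over Q (a degree-2 polynomial over a field is irreducible iff it has no root). Hence m_α(x) = x^2 - 542.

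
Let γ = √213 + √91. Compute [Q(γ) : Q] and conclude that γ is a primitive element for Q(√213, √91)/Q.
[Q(γ) : Q] = 4 (equivalently, Q(γ) = Q(√213, √91))

Obviously Q(γ) ⊆ Q(√213, √91), and [Q(√213, √91):Q] = 4 (since 213, 91 are distinct squarefree integers > 1 with 19383 not a perfect square). To show equality we compute the minimal polynomial of γ. From γ = √213 + √91: γ^2 = 213 + 2√(19383) + 91 = 304 + 2√(19383), so γ^2 - 304 = 2√(19383); squaring, (γ^2 - 304)^2 = 4·19383, i.e. γ^4 - 608γ^2 + 92416 - 77532 = 0, i.e. γ^4 - 608γ^2 + 14884 = 0. So γ is a root of x^4 - 608x^2 + 14884. This polynomial is irreducible over Q: it has no rational root (each ±√213 ± √91 is irrational), and any factorization into two quadratics over Q would force √(19383) ∈ Q (pairing opposite roots) or √213, √91 ∈ Q (other pairings), all impossible. Hence [Q(γ):Q] = 4 = [Q(√213, √91):Q], so Q(γ) = Q(√213, √91).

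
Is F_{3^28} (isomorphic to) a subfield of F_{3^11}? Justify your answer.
No: F_{3^28} is not a subfield of F_{3^11}

F_{p^m} embeds in F_{p^n} iff m | n. Here 28 ∤ 11 (since 11 = 0·28 + 11 with remainder 11 ≠ 0), so F_{3^28} is not a subfield of F_{3^11}. Equivalently: if it were, the tower law would give 28 = [F_{3^28}:F_3] dividing [F_{3^11}:F_3] = 11, contradiction.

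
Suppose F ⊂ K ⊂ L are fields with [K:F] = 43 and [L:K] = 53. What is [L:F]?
[L:F] = 2279

The tower law says that for any tower of field extensions F ⊂ K ⊂ L with finite degrees, [L:F] = [L:K] · [K:F]. Here this gives [L:F] = 53 · 43 = 2279.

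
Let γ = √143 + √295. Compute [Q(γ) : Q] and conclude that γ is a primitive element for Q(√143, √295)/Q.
[Q(γ) : Q] = 4 (equivalently, Q(γ) = Q(√143, √295))

Obviously Q(γ) ⊆ Q(√143, √295), and [Q(√143, √295):Q] = 4 (since 143, 295 are distinct squarefree integers > 1 with 42185 not a perfect square). To show equality we compute the minimal polynomial of γ. From γ = √143 + √295: γ^2 = 143 + 2√(42185) + 295 = 438 + 2√(42185), so γ^2 - 438 = 2√(42185); squaring, (γ^2 - 438)^2 = 4·42185, i.e. γ^4 - 876γ^2 + 191844 - 168740 = 0, i.e. γ^4 - 876γ^2 + 23104 = 0. So γ is a root of x^4 - 876x^2 + 23104. This polynomial is irreducible over Q: it has no rational root (each ±√143 ± √295 is irrational), and any factorization into two quadratics over Q would force √(42185) ∈ Q (pairing opposite roots) or √143, √295 ∈ Q (other pairings), all impossible. Hence [Q(γ):Q] = 4 = [Q(√143, √295):Q], so Q(γ) = Q(√143, √295).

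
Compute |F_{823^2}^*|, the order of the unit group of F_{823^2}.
|F_{823^2}^*| = 677328

F_{823^2} has 823^2 = 677329 elements; its multiplicative group consists of all nonzero elements, so |F_{823^2}^*| = 677329 - 1 = 677328. (It is cyclic since any finite subgroup of the multiplicative group of a field is cyclic.)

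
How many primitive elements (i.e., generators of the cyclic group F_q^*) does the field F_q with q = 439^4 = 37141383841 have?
There are φ(37141383840) = 8813445120 primitive elements

F_q^* is cyclic of order q - 1 = 37141383840. A cyclic group of order m has exactly φ(m) generators. Here m = 37141383840 = 2^5 · 3 · 5 · 11 · 73 · 173 · 557, so the number of primitive elements is φ(37141383840) = 8813445120.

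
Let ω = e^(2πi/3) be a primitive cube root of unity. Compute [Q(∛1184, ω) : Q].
[Q(∛1184, ω) : Q] = 6

[Q(∛1184):Q] = 3 (min poly x^3 - 1184, irreducible since 1184 is not a perfect cube). [Q(ω):Q] = 2 (min poly x^2 + x + 1). Since Q(∛1184) ⊂ R and ω ∉ R, we have ω ∉ Q(∛1184), so x^2 + x + 1 remains irreducible over Q(∛1184) and [Q(∛1184, ω) : Q(∛1184)] = 2. By the tower law, [Q(∛1184, ω) : Q] = 3 · 2 = 6. (In fact Q(∛1184, ω) is the splitting field of x^3 - 1184 over Q.)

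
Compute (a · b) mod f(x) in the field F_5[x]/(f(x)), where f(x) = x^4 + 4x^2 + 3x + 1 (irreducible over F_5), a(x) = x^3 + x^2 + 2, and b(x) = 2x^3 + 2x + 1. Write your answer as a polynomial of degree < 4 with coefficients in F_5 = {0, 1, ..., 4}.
a · b ≡ 3x^3 + 2x^2 + 3 (mod f(x))

Multiply in F_5[x]: a(x)·b(x) = (x^3 + x^2 + 2)·(2x^3 + 2x + 1) = 2x^6 + 2x^5 + 2x^4 + 2x^3 + x^2 + 4x + 2. This has degree ≥ 4, so divide by f(x) over F_5: 2x^6 + 2x^5 + 2x^4 + 2x^3 + x^2 + 4x + 2 = (2x^2 + 2x + 4)·(x^4 + 4x^2 + 3x + 1) + (3x^3 + 2x^2 + 3). Hence a·b ≡ 3x^3 + 2x^2 + 3 (mod f). (F_5[x]/(f) is a field with 5^4 = 625 elements since f is irreducible of degree 4.)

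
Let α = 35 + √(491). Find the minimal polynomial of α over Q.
m_α(x) = x^2 - 70x + 734

From α - 35 = √(491), squaring gives (α - 35)^2 = 491, i.e. α^2 - 70α + 1225 = 491, so α^2 - 70α + 734 = 0. The discriminant of x^2 - 70x + 734 is (-70)^2 - 4·(734) = 4900 - 2936 = 1964, and 4·(491) is not a perfect square in Q since 491 is squarefree and ≠ 1. Hence x^2 - 70x + 734 is irreducible over Q and is the minimal polynomial of α.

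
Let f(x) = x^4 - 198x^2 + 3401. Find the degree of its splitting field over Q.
[K : Q] = 4

Solving the quadratic in x^2: x^2 = (198 ± √(198^2 - 4·3401))/2 = (198 ± √25600)/2 = (198 ± 160)/2, giving x^2 = 179 or x^2 = 19. So f(x) = (x^2 - 179)(x^2 - 19) and the roots of f are ±√179, ±√19. Hence the splitting field is K = Q(√179, √19). Since 179 and 19 are distinct squarefree integers > 1, their product 3401 is not a perfect square, so √19 ∉ Q(√179). By the tower law [K:Q] = [Q(√179,√19):Q(√179)] · [Q(√179):Q] = 2 · 2 = 4.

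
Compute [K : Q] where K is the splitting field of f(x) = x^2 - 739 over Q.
[K : Q] = 2

f(x) = x^2 - 739 factors as (x - √739)(x + √739). The splitting field is K = Q(√739). Since 739 is squarefree and > 1, it is not a perfect square, so x^2 - 739 is irreducible over Q and [Q(√739) : Q] = 2. Hence [K : Q] = 2.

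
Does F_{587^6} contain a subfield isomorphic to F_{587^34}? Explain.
No: F_{587^34} is not a subfield of F_{587^6}

F_{p^m} embeds in F_{p^n} iff m | n. Here 34 ∤ 6 (since 6 = 0·34 + 6 with remainder 6 ≠ 0), so F_{587^34} is not a subfield of F_{587^6}. Equivalently: if it were, the tower law would give 34 = [F_{587^34}:F_587] dividing [F_{587^6}:F_587] = 6, contradiction.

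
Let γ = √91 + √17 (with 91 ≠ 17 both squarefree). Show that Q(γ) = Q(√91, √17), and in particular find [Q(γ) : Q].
[Q(γ) : Q] = 4 (equivalently, Q(γ) = Q(√91, √17))

Obviously Q(γ) ⊆ Q(√91, √17), and [Q(√91, √17):Q] = 4 (since 91, 17 are distinct squarefree integers > 1 with 1547 not a perfect square). To show equality we compute the minimal polynomial of γ. From γ = √91 + √17: γ^2 = 91 + 2√(1547) + 17 = 108 + 2√(1547), so γ^2 - 108 = 2√(1547); squaring, (γ^2 - 108)^2 = 4·1547, i.e. γ^4 - 216γ^2 + 11664 - 6188 = 0, i.e. γ^4 - 216γ^2 + 5476 = 0. So γ is a root of x^4 - 216x^2 + 5476. This polynomial is irreducible over Q: it has no rational root (each ±√91 ± √17 is irrational), and any factorization into two quadratics over Q would force √(1547) ∈ Q (pairing opposite roots) or √91, √17 ∈ Q (other pairings), all impossible. Hence [Q(γ):Q] = 4 = [Q(√91, √17):Q], so Q(γ) = Q(√91, √17).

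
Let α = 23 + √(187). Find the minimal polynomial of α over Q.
m_α(x) = x^2 - 46x + 342

From α - 23 = √(187), squaring gives (α - 23)^2 = 187, i.e. α^2 - 46α + 529 = 187, so α^2 - 46α + 342 = 0. The discriminant of x^2 - 46x + 342 is (-46)^2 - 4·(342) = 2116 - 1368 = 748, and 4·(187) is not a perfect square in Q since 187 is squarefree and ≠ 1. Hence x^2 - 46x + 342 is irreducible over Q and is the minimal polynomial of α.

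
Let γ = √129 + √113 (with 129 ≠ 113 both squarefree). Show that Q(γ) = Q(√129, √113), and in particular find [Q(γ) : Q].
[Q(γ) : Q] = 4 (equivalently, Q(γ) = Q(√129, √113))

Obviously Q(γ) ⊆ Q(√129, √113), and [Q(√129, √113):Q] = 4 (since 129, 113 are distinct squarefree integers > 1 with 14577 not a perfect square). To show equality we compute the minimal polynomial of γ. From γ = √129 + √113: γ^2 = 129 + 2√(14577) + 113 = 242 + 2√(14577), so γ^2 - 242 = 2√(14577); squaring, (γ^2 - 242)^2 = 4·14577, i.e. γ^4 - 484γ^2 + 58564 - 58308 = 0, i.e. γ^4 - 484γ^2 + 256 = 0. So γ is a root of x^4 - 484x^2 + 256. This polynomial is irreducible over Q: it has no rational root (each ±√129 ± √113 is irrational), and any factorization into two quadratics over Q would force √(14577) ∈ Q (pairing opposite roots) or √129, √113 ∈ Q (other pairings), all impossible. Hence [Q(γ):Q] = 4 = [Q(√129, √113):Q], so Q(γ) = Q(√129, √113).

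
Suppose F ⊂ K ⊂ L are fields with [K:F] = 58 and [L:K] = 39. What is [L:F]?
[L:F] = 2262

The tower law says that for any tower of field extensions F ⊂ K ⊂ L with finite degrees, [L:F] = [L:K] · [K:F]. Here this gives [L:F] = 39 · 58 = 2262.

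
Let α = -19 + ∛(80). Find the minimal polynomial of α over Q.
m_α(x) = x^3 + 57x^2 + 1083x + 6779

Set β = α + 19 = ∛(80), so β^3 = 80. Then (α + 19)^3 - 80 = 0, i.e. α is a root of g(x) = (x + 19)^3 - 80 = x^3 + 57x^2 + 1083x + 6779. Since g(x) = h(x + 19) where h(x) = x^3 - 80, and h is irreducible over Q (because 80 is not a perfect cube, so h has no rational root, and a monic cubic with no rational root is irreducible), g is also irreducible (irreducibility is preserved under the substitution x → x + 19). Hence m_α(x) = x^3 + 57x^2 + 1083x + 6779.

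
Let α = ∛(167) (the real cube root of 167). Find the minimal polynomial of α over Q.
m_α(x) = x^3 - 167

α satisfies α^3 = 167, so x^3 - 167 annihilates α. By the rational root test, a rational root p/q (in lowest terms) of x^3 - 167 would satisfy p^3 = 167 q^3, forcing q = 1 and p^3 = 167; but 167 is not a perfect cube, contradiction. A monic cubic over Q with no rational root is irreducible (any nontrivial factorization would include a linear factor). Hence x^3 - 167 is the minimal polynomial of α, and in particular [Q(α):Q] = 3.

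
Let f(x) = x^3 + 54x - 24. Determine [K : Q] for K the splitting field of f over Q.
[K : Q] = 6

By the rational root test, any rational root of the monic integer polynomial f(x) = x^3 + 54x - 24 must be an integer dividing the constant term -24, i.e. one of ±{1, 2, 3, 4, 6, 8, 12, 24}. Evaluating: f(1) = 31, f(-1) = -79, f(2) = 92, f(-2) = -140, f(3) = 165, f(-3) = -213, f(4) = 256, f(-4) = -304, f(6) = 516, f(-6) = -564, f(8) = 920, f(-8) = -968, f(12) = 2352, f(-12) = -2400, f(24) = 15096, f(-24) = -15144; none is 0, so f has no rational root and is therefore irreducible over Q (a cubic with no linear factor over a field is irreducible). For an irreducible cubic, the Galois group is A_3 or S_3 according as the discriminant disc(f) = -4a^3 - 27b^2 = -4·(54)^3 - 27·(-24)^2 = -645408 is or is not a square in Q. Here disc(f) = -645408 is not a perfect square in Q, so the Galois group of f over Q is not contained in A_3 and must be all of S_3. The splitting field has degree |S_3| = 6 over Q, so [K : Q] = 6.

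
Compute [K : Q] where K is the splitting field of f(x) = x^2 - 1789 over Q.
[K : Q] = 2

f(x) = x^2 - 1789 factors as (x - √1789)(x + √1789). The splitting field is K = Q(√1789). Since 1789 is squarefree and > 1, it is not a perfect square, so x^2 - 1789 is irreducible over Q and [Q(√1789) : Q] = 2. Hence [K : Q] = 2.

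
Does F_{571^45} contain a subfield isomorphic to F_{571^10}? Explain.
No: F_{571^10} is not a subfield of F_{571^45}

F_{p^m} embeds in F_{p^n} iff m | n. Here 10 ∤ 45 (since 45 = 4·10 + 5 with remainder 5 ≠ 0), so F_{571^10} is not a subfield of F_{571^45}. Equivalently: if it were, the tower law would give 10 = [F_{571^10}:F_571] dividing [F_{571^45}:F_571] = 45, contradiction.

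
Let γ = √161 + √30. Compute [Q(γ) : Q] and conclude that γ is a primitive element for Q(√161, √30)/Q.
[Q(γ) : Q] = 4 (equivalently, Q(γ) = Q(√161, √30))

Obviously Q(γ) ⊆ Q(√161, √30), and [Q(√161, √30):Q] = 4 (since 161, 30 are distinct squarefree integers > 1 with 4830 not a perfect square). To show equality we compute the minimal polynomial of γ. From γ = √161 + √30: γ^2 = 161 + 2√(4830) + 30 = 191 + 2√(4830), so γ^2 - 191 = 2√(4830); squaring, (γ^2 - 191)^2 = 4·4830, i.e. γ^4 - 382γ^2 + 36481 - 19320 = 0, i.e. γ^4 - 382γ^2 + 17161 = 0. So γ is a root of x^4 - 382x^2 + 17161. This polynomial is irreducible over Q: it has no rational root (each ±√161 ± √30 is irrational), and any factorization into two quadratics over Q would force √(4830) ∈ Q (pairing opposite roots) or √161, √30 ∈ Q (other pairings), all impossible. Hence [Q(γ):Q] = 4 = [Q(√161, √30):Q], so Q(γ) = Q(√161, √30).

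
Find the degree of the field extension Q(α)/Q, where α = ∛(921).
[Q(α):Q] = 3

The minimal polynomial of α is x^3 - 921, irreducible over Q since 921 is not a perfect cube (so x^3 - 921 has no rational root). Hence [Q(α):Q] = deg(m_α) = 3.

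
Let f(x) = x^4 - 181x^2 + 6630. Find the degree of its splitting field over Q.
[K : Q] = 4

Solving the quadratic in x^2: x^2 = (181 ± √(181^2 - 4·6630))/2 = (181 ± √6241)/2 = (181 ± 79)/2, giving x^2 = 51 or x^2 = 130. So f(x) = (x^2 - 51)(x^2 - 130) and the roots of f are ±√51, ±√130. Hence the splitting field is K = Q(√51, √130). Since 51 and 130 are distinct squarefree integers > 1, their product 6630 is not a perfect square, so √130 ∉ Q(√51). By the tower law [K:Q] = [Q(√51,√130):Q(√51)] · [Q(√51):Q] = 2 · 2 = 4.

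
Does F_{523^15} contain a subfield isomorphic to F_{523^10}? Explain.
No: F_{523^10} is not a subfield of F_{523^15}

F_{p^m} embeds in F_{p^n} iff m | n. Here 10 ∤ 15 (since 15 = 1·10 + 5 with remainder 5 ≠ 0), so F_{523^10} is not a subfield of F_{523^15}. Equivalently: if it were, the tower law would give 10 = [F_{523^10}:F_523] dividing [F_{523^15}:F_523] = 15, contradiction.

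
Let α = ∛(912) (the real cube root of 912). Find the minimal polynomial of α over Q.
m_α(x) = x^3 - 912

α satisfies α^3 = 912, so x^3 - 912 annihilates α. By the rational root test, a rational root p/q (in lowest terms) of x^3 - 912 would satisfy p^3 = 912 q^3, forcing q = 1 and p^3 = 912; but 912 is not a perfect cube, contradiction. A monic cubic over Q with no rational root is irreducible (any nontrivial factorization would include a linear factor). Hence x^3 - 912 is the minimal polynomial of α, and in particular [Q(α):Q] = 3.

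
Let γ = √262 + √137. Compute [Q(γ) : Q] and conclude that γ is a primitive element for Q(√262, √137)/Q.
[Q(γ) : Q] = 4 (equivalently, Q(γ) = Q(√262, √137))

Obviously Q(γ) ⊆ Q(√262, √137), and [Q(√262, √137):Q] = 4 (since 262, 137 are distinct squarefree integers > 1 with 35894 not a perfect square). To show equality we compute the minimal polynomial of γ. From γ = √262 + √137: γ^2 = 262 + 2√(35894) + 137 = 399 + 2√(35894), so γ^2 - 399 = 2√(35894); squaring, (γ^2 - 399)^2 = 4·35894, i.e. γ^4 - 798γ^2 + 159201 - 143576 = 0, i.e. γ^4 - 798γ^2 + 15625 = 0. So γ is a root of x^4 - 798x^2 + 15625. This polynomial is irreducible over Q: it has no rational root (each ±√262 ± √137 is irrational), and any factorization into two quadratics over Q would force √(35894) ∈ Q (pairing opposite roots) or √262, √137 ∈ Q (other pairings), all impossible. Hence [Q(γ):Q] = 4 = [Q(√262, √137):Q], so Q(γ) = Q(√262, √137).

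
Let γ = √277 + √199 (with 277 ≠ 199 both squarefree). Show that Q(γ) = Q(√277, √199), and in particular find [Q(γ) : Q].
[Q(γ) : Q] = 4 (equivalently, Q(γ) = Q(√277, √199))

Obviously Q(γ) ⊆ Q(√277, √199), and [Q(√277, √199):Q] = 4 (since 277, 199 are distinct squarefree integers > 1 with 55123 not a perfect square). To show equality we compute the minimal polynomial of γ. From γ = √277 + √199: γ^2 = 277 + 2√(55123) + 199 = 476 + 2√(55123), so γ^2 - 476 = 2√(55123); squaring, (γ^2 - 476)^2 = 4·55123, i.e. γ^4 - 952γ^2 + 226576 - 220492 = 0, i.e. γ^4 - 952γ^2 + 6084 = 0. So γ is a root of x^4 - 952x^2 + 6084. This polynomial is irreducible over Q: it has no rational root (each ±√277 ± √199 is irrational), and any factorization into two quadratics over Q would force √(55123) ∈ Q (pairing opposite roots) or √277, √199 ∈ Q (other pairings), all impossible. Hence [Q(γ):Q] = 4 = [Q(√277, √199):Q], so Q(γ) = Q(√277, √199).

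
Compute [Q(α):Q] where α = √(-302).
[Q(α):Q] = 2

[Q(α):Q] equals the degree of the minimal polynomial of α. Here α^2 = -302 and x^2 + 302 is irreducible (d = -302 is squarefree, ≠ 1, hence not a square), so deg(m_α) = 2. Thus [Q(α):Q] = 2.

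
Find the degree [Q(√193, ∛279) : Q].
[Q(√193, ∛279) : Q] = 6

Let L = Q(√193, ∛279). Since Q(√193) ⊂ L and [Q(√193):Q] = 2, the tower law gives 2 | [L:Q]. Likewise Q(∛279) ⊂ L with [Q(∛279):Q] = 3 (because 279 is not a perfect cube), so 3 | [L:Q]. As gcd(2,3) = 1, [L:Q] is divisible by 6. Conversely L is generated over Q by √193 and ∛279, so [L:Q] ≤ 2·3 = 6. Therefore [Q(√193, ∛279) : Q] = 6.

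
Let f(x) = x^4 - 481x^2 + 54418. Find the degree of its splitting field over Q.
[K : Q] = 4

Solving the quadratic in x^2: x^2 = (481 ± √(481^2 - 4·54418))/2 = (481 ± √13689)/2 = (481 ± 117)/2, giving x^2 = 299 or x^2 = 182. So f(x) = (x^2 - 299)(x^2 - 182) and the roots of f are ±√299, ±√182. Hence the splitting field is K = Q(√299, √182). Since 299 and 182 are distinct squarefree integers > 1, their product 54418 is not a perfect square, so √182 ∉ Q(√299). By the tower law [K:Q] = [Q(√299,√182):Q(√299)] · [Q(√299):Q] = 2 · 2 = 4.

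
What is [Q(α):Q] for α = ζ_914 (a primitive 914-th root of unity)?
[Q(α):Q] = 456

The minimal polynomial of ζ_914 over Q is the 914-th cyclotomic polynomial Φ_914(x), which is irreducible over Q and has degree φ(914) = 456. Hence [Q(α):Q] = φ(914) = 456.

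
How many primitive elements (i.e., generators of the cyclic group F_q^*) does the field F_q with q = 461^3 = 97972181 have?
There are φ(97972180) = 37319040 primitive elements

F_q^* is cyclic of order q - 1 = 97972180. A cyclic group of order m has exactly φ(m) generators. Here m = 97972180 = 2^2 · 5 · 23 · 373 · 571, so the number of primitive elements is φ(97972180) = 37319040.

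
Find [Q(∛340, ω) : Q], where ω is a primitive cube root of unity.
[Q(∛340, ω) : Q] = 6

[Q(∛340):Q] = 3 (min poly x^3 - 340, irreducible since 340 is not a perfect cube). [Q(ω):Q] = 2 (min poly x^2 + x + 1). Since Q(∛340) ⊂ R and ω ∉ R, we have ω ∉ Q(∛340), so x^2 + x + 1 remains irreducible over Q(∛340) and [Q(∛340, ω) : Q(∛340)] = 2. By the tower law, [Q(∛340, ω) : Q] = 3 · 2 = 6. (In fact Q(∛340, ω) is the splitting field of x^3 - 340 over Q.)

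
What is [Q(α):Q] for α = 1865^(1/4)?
[Q(α):Q] = 4

α is a root of x^4 - 1865. By Eisenstein's criterion at the prime p = 5 (which divides the constant term 1865 but p^2 = 25 does not, since 1865 is squarefree), x^4 - 1865 is irreducible over Q. Hence [Q(α):Q] = 4.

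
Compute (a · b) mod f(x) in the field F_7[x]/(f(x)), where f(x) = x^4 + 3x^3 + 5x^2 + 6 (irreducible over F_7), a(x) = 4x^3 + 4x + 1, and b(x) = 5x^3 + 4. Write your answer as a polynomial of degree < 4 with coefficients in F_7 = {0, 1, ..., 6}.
a · b ≡ 3x^2 + 5x + 6 (mod f(x))

Multiply in F_7[x]: a(x)·b(x) = (4x^3 + 4x + 1)·(5x^3 + 4) = 6x^6 + 6x^4 + 2x + 4. This has degree ≥ 4, so divide by f(x) over F_7: 6x^6 + 6x^4 + 2x + 4 = (6x^2 + 3x + 2)·(x^4 + 3x^3 + 5x^2 + 6) + (3x^2 + 5x + 6). Hence a·b ≡ 3x^2 + 5x + 6 (mod f). (F_7[x]/(f) is a field with 7^4 = 2401 elements since f is irreducible of degree 4.)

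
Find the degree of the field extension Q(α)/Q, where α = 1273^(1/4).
[Q(α):Q] = 4

α is a root of x^4 - 1273. By Eisenstein's criterion at the prime p = 19 (which divides the constant term 1273 but p^2 = 361 does not, since 1273 is squarefree), x^4 - 1273 is irreducible over Q. Hence [Q(α):Q] = 4.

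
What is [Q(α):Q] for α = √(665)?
[Q(α):Q] = 2

[Q(α):Q] equals the degree of the minimal polynomial of α. Here α^2 = 665 and x^2 - 665 is irreducible (d = 665 is squarefree, ≠ 1, hence not a square), so deg(m_α) = 2. Thus [Q(α):Q] = 2.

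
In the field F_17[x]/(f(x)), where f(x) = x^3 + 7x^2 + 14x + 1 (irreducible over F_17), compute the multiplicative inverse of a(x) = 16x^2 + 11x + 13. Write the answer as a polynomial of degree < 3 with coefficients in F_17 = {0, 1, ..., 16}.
a(x)^(-1) ≡ 9x^2 + 6x + 16 (mod f(x))

Since f is irreducible over F_17, F_17[x]/(f) is a field and a(x) ≠ 0 has an inverse. Apply the extended Euclidean algorithm to f(x) and a(x) in F_17[x]: f(x) = (16x + 16)·a(x) + (4x + 14);  a(x) = (4x + 10)·(4x + 14) + (9). The last nonzero remainder is the constant 9 = gcd(f, a) in F_17. Back-substituting through the division chain expresses 9 = s(x)·a(x) + t(x)·f(x) with s(x) ≡ 13x^2 + 3x + 8 (mod f), so (13x^2 + 3x + 8)·a(x) ≡ 9 (mod f). Multiplying by 9^(-1) ≡ 2 in F_17 gives a(x)^(-1) ≡ 2·(13x^2 + 3x + 8) ≡ 9x^2 + 6x + 16 (mod f). Check: (16x^2 + 11x + 13)·(9x^2 + 6x + 16) = 8x^4 + 8x^3 + 14x^2 + 16x + 4 ≡ 1 (mod x^3 + 7x^2 + 14x + 1).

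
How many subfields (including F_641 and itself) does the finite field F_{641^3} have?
F_{641^3} has 2 subfields

The subfields of F_{p^n} are exactly the fields F_{p^d} for d | n (each is the fixed field of the unique index-d subgroup of Gal(F_{p^n}/F_p) ≅ Z/nZ). The divisors of n = 3 are {1, 3}, giving 2 subfields: F_{641^1}, F_{641^3}.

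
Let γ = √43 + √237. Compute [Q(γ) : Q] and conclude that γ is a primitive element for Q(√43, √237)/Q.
[Q(γ) : Q] = 4 (equivalently, Q(γ) = Q(√43, √237))

Obviously Q(γ) ⊆ Q(√43, √237), and [Q(√43, √237):Q] = 4 (since 43, 237 are distinct squarefree integers > 1 with 10191 not a perfect square). To show equality we compute the minimal polynomial of γ. From γ = √43 + √237: γ^2 = 43 + 2√(10191) + 237 = 280 + 2√(10191), so γ^2 - 280 = 2√(10191); squaring, (γ^2 - 280)^2 = 4·10191, i.e. γ^4 - 560γ^2 + 78400 - 40764 = 0, i.e. γ^4 - 560γ^2 + 37636 = 0. So γ is a root of x^4 - 560x^2 + 37636. This polynomial is irreducible over Q: it has no rational root (each ±√43 ± √237 is irrational), and any factorization into two quadratics over Q would force √(10191) ∈ Q (pairing opposite roots) or √43, √237 ∈ Q (other pairings), all impossible. Hence [Q(γ):Q] = 4 = [Q(√43, √237):Q], so Q(γ) = Q(√43, √237).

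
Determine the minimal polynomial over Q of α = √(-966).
m_α(x) = x^2 + 966

α satisfies α^2 + 966 = 0, so x^2 + 966 annihilates α. Since d = -966 is squarefree and ≠ 1, it is not a perfect square in Q, so x^2 + 966 has no rational root and is therefore irreducible over Q (a degree-2 polynomial over a field is irreducible iff it has no root). Hence m_α(x) = x^2 + 966.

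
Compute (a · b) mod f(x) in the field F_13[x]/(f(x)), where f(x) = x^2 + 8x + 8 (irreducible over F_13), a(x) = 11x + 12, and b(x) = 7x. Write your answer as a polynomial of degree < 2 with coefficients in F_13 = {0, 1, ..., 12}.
a · b ≡ x + 8 (mod f(x))

Multiply in F_13[x]: a(x)·b(x) = (11x + 12)·(7x) = 12x^2 + 6x. This has degree ≥ 2, so divide by f(x) over F_13: 12x^2 + 6x = (12)·(x^2 + 8x + 8) + (x + 8). Hence a·b ≡ x + 8 (mod f). (F_13[x]/(f) is a field with 13^2 = 169 elements since f is irreducible of degree 2.)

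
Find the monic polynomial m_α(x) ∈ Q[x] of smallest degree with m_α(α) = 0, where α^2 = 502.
m_α(x) = x^2 - 502

α satisfies α^2 - 502 = 0, so x^2 - 502 annihilates α. Since d = 502 is squarefree and ≠ 1, it is not a perfect square in Q, so x^2 - 502 has no rational root and is therefore irreducible over Q (a degree-2 polynomial over a field is irreducible iff it has no root). Hence m_α(x) = x^2 - 502.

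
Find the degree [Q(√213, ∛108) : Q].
[Q(√213, ∛108) : Q] = 6

Let L = Q(√213, ∛108). Since Q(√213) ⊂ L and [Q(√213):Q] = 2, the tower law gives 2 | [L:Q]. Likewise Q(∛108) ⊂ L with [Q(∛108):Q] = 3 (because 108 is not a perfect cube), so 3 | [L:Q]. As gcd(2,3) = 1, [L:Q] is divisible by 6. Conversely L is generated over Q by √213 and ∛108, so [L:Q] ≤ 2·3 = 6. Therefore [Q(√213, ∛108) : Q] = 6.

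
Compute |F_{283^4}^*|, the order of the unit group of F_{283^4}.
|F_{283^4}^*| = 6414247920

F_{283^4} has 283^4 = 6414247921 elements; its multiplicative group consists of all nonzero elements, so |F_{283^4}^*| = 6414247921 - 1 = 6414247920. (It is cyclic since any finite subgroup of the multiplicative group of a field is cyclic.)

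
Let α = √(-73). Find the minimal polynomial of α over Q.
m_α(x) = x^2 + 73

α satisfies α^2 + 73 = 0, so x^2 + 73 annihilates α. Since d = -73 is squarefree and ≠ 1, it is not a perfect square in Q, so x^2 + 73 has no rational root and is therefore irreducible over Q (a degree-2 polynomial over a field is irreducible iff it has no root). Hence m_α(x) = x^2 + 73.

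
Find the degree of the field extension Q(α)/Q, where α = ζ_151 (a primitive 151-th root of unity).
[Q(α):Q] = 150

The minimal polynomial of ζ_151 over Q is the 151-th cyclotomic polynomial Φ_151(x), which is irreducible over Q and has degree φ(151) = 150. Hence [Q(α):Q] = φ(151) = 150.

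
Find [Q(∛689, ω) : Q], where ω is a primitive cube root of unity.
[Q(∛689, ω) : Q] = 6

[Q(∛689):Q] = 3 (min poly x^3 - 689, irreducible since 689 is not a perfect cube). [Q(ω):Q] = 2 (min poly x^2 + x + 1). Since Q(∛689) ⊂ R and ω ∉ R, we have ω ∉ Q(∛689), so x^2 + x + 1 remains irreducible over Q(∛689) and [Q(∛689, ω) : Q(∛689)] = 2. By the tower law, [Q(∛689, ω) : Q] = 3 · 2 = 6. (In fact Q(∛689, ω) is the splitting field of x^3 - 689 over Q.)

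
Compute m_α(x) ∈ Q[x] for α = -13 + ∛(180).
m_α(x) = x^3 + 39x^2 + 507x + 2017

Set β = α + 13 = ∛(180), so β^3 = 180. Then (α + 13)^3 - 180 = 0, i.e. α is a root of g(x) = (x + 13)^3 - 180 = x^3 + 39x^2 + 507x + 2017. Since g(x) = h(x + 13) where h(x) = x^3 - 180, and h is irreducible over Q (because 180 is not a perfect cube, so h has no rational root, and a monic cubic with no rational root is irreducible), g is also irreducible (irreducibility is preserved under the substitution x → x + 13). Hence m_α(x) = x^3 + 39x^2 + 507x + 2017.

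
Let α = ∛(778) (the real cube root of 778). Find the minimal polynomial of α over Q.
m_α(x) = x^3 - 778

α satisfies α^3 = 778, so x^3 - 778 annihilates α. By the rational root test, a rational root p/q (in lowest terms) of x^3 - 778 would satisfy p^3 = 778 q^3, forcing q = 1 and p^3 = 778; but 778 is not a perfect cube, contradiction. A monic cubic over Q with no rational root is irreducible (any nontrivial factorization would include a linear factor). Hence x^3 - 778 is the minimal polynomial of α, and in particular [Q(α):Q] = 3.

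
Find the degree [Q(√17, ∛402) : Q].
[Q(√17, ∛402) : Q] = 6

Let L = Q(√17, ∛402). Since Q(√17) ⊂ L and [Q(√17):Q] = 2, the tower law gives 2 | [L:Q]. Likewise Q(∛402) ⊂ L with [Q(∛402):Q] = 3 (because 402 is not a perfect cube), so 3 | [L:Q]. As gcd(2,3) = 1, [L:Q] is divisible by 6. Conversely L is generated over Q by √17 and ∛402, so [L:Q] ≤ 2·3 = 6. Therefore [Q(√17, ∛402) : Q] = 6.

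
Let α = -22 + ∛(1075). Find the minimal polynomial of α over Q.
m_α(x) = x^3 + 66x^2 + 1452x + 9573

Set β = α + 22 = ∛(1075), so β^3 = 1075. Then (α + 22)^3 - 1075 = 0, i.e. α is a root of g(x) = (x + 22)^3 - 1075 = x^3 + 66x^2 + 1452x + 9573. Since g(x) = h(x + 22) where h(x) = x^3 - 1075, and h is irreducible over Q (because 1075 is not a perfect cube, so h has no rational root, and a monic cubic with no rational root is irreducible), g is also irreducible (irreducibility is preserved under the substitution x → x + 22). Hence m_α(x) = x^3 + 66x^2 + 1452x + 9573.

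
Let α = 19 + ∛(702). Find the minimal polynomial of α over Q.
m_α(x) = x^3 - 57x^2 + 1083x - 7561

Set β = α - 19 = ∛(702), so β^3 = 702. Then (α - 19)^3 - 702 = 0, i.e. α is a root of g(x) = (x - 19)^3 - 702 = x^3 - 57x^2 + 1083x - 7561. Since g(x) = h(x - 19) where h(x) = x^3 - 702, and h is irreducible over Q (because 702 is not a perfect cube, so h has no rational root, and a monic cubic with no rational root is irreducible), g is also irreducible (irreducibility is preserved under the substitution x → x - 19). Hence m_α(x) = x^3 - 57x^2 + 1083x - 7561.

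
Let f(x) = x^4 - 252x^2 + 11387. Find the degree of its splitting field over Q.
[K : Q] = 4

Solving the quadratic in x^2: x^2 = (252 ± √(252^2 - 4·11387))/2 = (252 ± √17956)/2 = (252 ± 134)/2, giving x^2 = 193 or x^2 = 59. So f(x) = (x^2 - 193)(x^2 - 59) and the roots of f are ±√193, ±√59. Hence the splitting field is K = Q(√193, √59). Since 193 and 59 are distinct squarefree integers > 1, their product 11387 is not a perfect square, so √59 ∉ Q(√193). By the tower law [K:Q] = [Q(√193,√59):Q(√193)] · [Q(√193):Q] = 2 · 2 = 4.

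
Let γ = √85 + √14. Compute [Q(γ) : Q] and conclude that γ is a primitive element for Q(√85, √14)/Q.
[Q(γ) : Q] = 4 (equivalently, Q(γ) = Q(√85, √14))

Obviously Q(γ) ⊆ Q(√85, √14), and [Q(√85, √14):Q] = 4 (since 85, 14 are distinct squarefree integers > 1 with 1190 not a perfect square). To show equality we compute the minimal polynomial of γ. From γ = √85 + √14: γ^2 = 85 + 2√(1190) + 14 = 99 + 2√(1190), so γ^2 - 99 = 2√(1190); squaring, (γ^2 - 99)^2 = 4·1190, i.e. γ^4 - 198γ^2 + 9801 - 4760 = 0, i.e. γ^4 - 198γ^2 + 5041 = 0. So γ is a root of x^4 - 198x^2 + 5041. This polynomial is irreducible over Q: it has no rational root (each ±√85 ± √14 is irrational), and any factorization into two quadratics over Q would force √(1190) ∈ Q (pairing opposite roots) or √85, √14 ∈ Q (other pairings), all impossible. Hence [Q(γ):Q] = 4 = [Q(√85, √14):Q], so Q(γ) = Q(√85, √14).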